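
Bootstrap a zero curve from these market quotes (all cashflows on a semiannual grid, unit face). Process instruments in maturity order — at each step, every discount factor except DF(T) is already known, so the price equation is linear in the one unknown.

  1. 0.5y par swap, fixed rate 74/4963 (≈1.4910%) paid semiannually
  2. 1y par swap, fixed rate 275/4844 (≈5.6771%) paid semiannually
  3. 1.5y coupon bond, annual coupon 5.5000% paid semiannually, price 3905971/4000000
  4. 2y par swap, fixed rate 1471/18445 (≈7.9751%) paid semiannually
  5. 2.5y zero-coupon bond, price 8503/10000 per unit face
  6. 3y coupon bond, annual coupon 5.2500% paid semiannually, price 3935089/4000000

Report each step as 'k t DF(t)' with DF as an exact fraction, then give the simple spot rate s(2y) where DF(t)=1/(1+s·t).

1 1/2 4963/5000
2 1 189/200
3 3/2 1797/2000
4 2 8529/10000
5 5/2 8503/10000
6 3 337/400
s(2y) = (1/(8529/10000) − 1)/(2) = 1471/17058 ≈ 8.6235%

step 1 [0.5y] swap r/2=37/4963: DF=(1 − 37/4963·(0))/(1+37/4963) = 4963/5000 ≈ 0.992600
step 2 [1y] swap r/2=275/9688: DF=(1 − 275/9688·(0.992600))/(1+275/9688) = 189/200 ≈ 0.945000
step 3 [1.5y] bond c/2=11/400: DF=(3905971/4000000 − 11/400·(0.992600+0.945000))/(1+11/400) = 1797/2000 ≈ 0.898500
step 4 [2y] swap r/2=1471/36890: DF=(1 − 1471/36890·(0.992600+0.945000+0.898500))/(1+1471/36890) = 8529/10000 ≈ 0.852900
step 5 [2.5y] zero: DF = P = 8503/10000 ≈ 0.850300
step 6 [3y] bond c/2=21/800: DF=(3935089/4000000 − 21/800·(0.992600+0.945000+0.898500+0.852900+0.850300))/(1+21/800) = 337/400 ≈ 0.842500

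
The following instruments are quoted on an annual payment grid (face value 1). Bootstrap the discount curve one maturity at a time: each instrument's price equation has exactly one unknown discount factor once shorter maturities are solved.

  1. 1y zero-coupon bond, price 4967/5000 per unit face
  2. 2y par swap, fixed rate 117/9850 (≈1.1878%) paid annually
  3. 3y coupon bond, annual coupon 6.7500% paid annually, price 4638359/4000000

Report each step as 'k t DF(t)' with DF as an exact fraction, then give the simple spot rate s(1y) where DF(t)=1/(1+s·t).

1 1 4967/5000
2 2 4883/5000
3 3 9617/10000
s(1y) = (1/(4967/5000) − 1)/(1) = 33/4967 ≈ 0.6644%

step 1 [1y] zero: DF = P = 4967/5000 ≈ 0.993400
step 2 [2y] swap r/1=117/9850: DF=(1 − 117/9850·(0.993400))/(1+117/9850) = 4883/5000 ≈ 0.976600
step 3 [3y] bond c/1=27/400: DF=(4638359/4000000 − 27/400·(0.993400+0.976600))/(1+27/400) = 9617/10000 ≈ 0.961700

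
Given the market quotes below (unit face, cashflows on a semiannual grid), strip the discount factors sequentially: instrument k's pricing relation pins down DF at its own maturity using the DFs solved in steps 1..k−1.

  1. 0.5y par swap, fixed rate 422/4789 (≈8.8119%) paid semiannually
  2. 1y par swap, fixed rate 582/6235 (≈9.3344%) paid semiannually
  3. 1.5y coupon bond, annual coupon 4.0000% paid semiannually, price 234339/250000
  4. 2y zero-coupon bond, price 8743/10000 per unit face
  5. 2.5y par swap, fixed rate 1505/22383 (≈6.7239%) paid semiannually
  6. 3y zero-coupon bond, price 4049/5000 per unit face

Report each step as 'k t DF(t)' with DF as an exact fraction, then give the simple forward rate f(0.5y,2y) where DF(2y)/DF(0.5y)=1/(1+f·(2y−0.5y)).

1 1/2 4789/5000
2 1 9127/10000
3 3/2 8823/10000
4 2 8743/10000
5 5/2 1699/2000
6 3 4049/5000
f(0.5y,2y) = ((4789/5000)/(8743/10000) − 1)/(3/2) = 1670/26229 ≈ 6.3670%

step 1 [0.5y] swap r/2=211/4789: DF=(1 − 211/4789·(0))/(1+211/4789) = 4789/5000 ≈ 0.957800
step 2 [1y] swap r/2=291/6235: DF=(1 − 291/6235·(0.957800))/(1+291/6235) = 9127/10000 ≈ 0.912700
step 3 [1.5y] bond c/2=1/50: DF=(234339/250000 − 1/50·(0.957800+0.912700))/(1+1/50) = 8823/10000 ≈ 0.882300
step 4 [2y] zero: DF = P = 8743/10000 ≈ 0.874300
step 5 [2.5y] swap r/2=1505/44766: DF=(1 − 1505/44766·(0.957800+0.912700+0.882300+0.874300))/(1+1505/44766) = 1699/2000 ≈ 0.849500
step 6 [3y] zero: DF = P = 4049/5000 ≈ 0.809800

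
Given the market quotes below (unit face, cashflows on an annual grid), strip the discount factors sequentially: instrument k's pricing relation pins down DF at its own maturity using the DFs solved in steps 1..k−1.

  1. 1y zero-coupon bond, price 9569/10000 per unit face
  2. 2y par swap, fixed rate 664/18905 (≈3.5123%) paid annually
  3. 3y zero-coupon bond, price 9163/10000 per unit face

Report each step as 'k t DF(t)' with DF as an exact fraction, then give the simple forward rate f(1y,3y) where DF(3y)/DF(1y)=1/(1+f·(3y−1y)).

step 1 [1y] zero: DF = P = 9569/10000 ≈ 0.956900
step 2 [2y] swap r/1=664/18905: DF=(1 − 664/18905·(0.956900))/(1+664/18905) = 1167/1250 ≈ 0.933600
step 3 [3y] zero: DF = P = 9163/10000 ≈ 0.916300

1 1 9569/10000
2 2 1167/1250
3 3 9163/10000
f(1y,3y) = ((9569/10000)/(9163/10000) − 1)/(2) = 29/1309 ≈ 2.2154%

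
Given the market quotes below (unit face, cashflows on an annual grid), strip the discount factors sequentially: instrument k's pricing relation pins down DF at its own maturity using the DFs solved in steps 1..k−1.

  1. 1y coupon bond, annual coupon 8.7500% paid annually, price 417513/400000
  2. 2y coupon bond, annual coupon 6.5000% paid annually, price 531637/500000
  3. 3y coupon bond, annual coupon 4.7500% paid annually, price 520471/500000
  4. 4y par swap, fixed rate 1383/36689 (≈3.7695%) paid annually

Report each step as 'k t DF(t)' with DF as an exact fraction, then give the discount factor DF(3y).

1 1 4799/5000
2 2 4699/5000
3 3 2269/2500
4 4 8617/10000
DF(3y) = 2269/2500 ≈ 0.907600

step 1 [1y] bond c/1=7/80: DF=(417513/400000 − 7/80·(0))/(1+7/80) = 4799/5000 ≈ 0.959800
step 2 [2y] bond c/1=13/200: DF=(531637/500000 − 13/200·(0.959800))/(1+13/200) = 4699/5000 ≈ 0.939800
step 3 [3y] bond c/1=19/400: DF=(520471/500000 − 19/400·(0.959800+0.939800))/(1+19/400) = 2269/2500 ≈ 0.907600
step 4 [4y] swap r/1=1383/36689: DF=(1 − 1383/36689·(0.959800+0.939800+0.907600))/(1+1383/36689) = 8617/10000 ≈ 0.861700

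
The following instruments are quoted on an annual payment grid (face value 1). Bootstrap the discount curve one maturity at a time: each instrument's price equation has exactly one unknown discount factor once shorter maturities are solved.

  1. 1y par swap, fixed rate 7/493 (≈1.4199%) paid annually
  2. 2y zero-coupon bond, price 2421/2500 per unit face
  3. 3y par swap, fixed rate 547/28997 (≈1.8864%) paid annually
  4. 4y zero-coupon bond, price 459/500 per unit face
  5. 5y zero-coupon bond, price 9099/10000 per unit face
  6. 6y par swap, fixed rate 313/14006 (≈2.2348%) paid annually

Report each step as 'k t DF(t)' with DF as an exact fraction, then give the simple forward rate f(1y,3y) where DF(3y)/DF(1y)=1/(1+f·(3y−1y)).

step 1 [1y] swap r/1=7/493: DF=(1 − 7/493·(0))/(1+7/493) = 493/500 ≈ 0.986000
step 2 [2y] zero: DF = P = 2421/2500 ≈ 0.968400
step 3 [3y] swap r/1=547/28997: DF=(1 − 547/28997·(0.986000+0.968400))/(1+547/28997) = 9453/10000 ≈ 0.945300
step 4 [4y] zero: DF = P = 459/500 ≈ 0.918000
step 5 [5y] zero: DF = P = 9099/10000 ≈ 0.909900
step 6 [6y] swap r/1=313/14006: DF=(1 − 313/14006·(0.986000+0.968400+0.945300+0.918000+0.909900))/(1+313/14006) = 2187/2500 ≈ 0.874800

1 1 493/500
2 2 2421/2500
3 3 9453/10000
4 4 459/500
5 5 9099/10000
6 6 2187/2500
f(1y,3y) = ((493/500)/(9453/10000) − 1)/(2) = 407/18906 ≈ 2.1528%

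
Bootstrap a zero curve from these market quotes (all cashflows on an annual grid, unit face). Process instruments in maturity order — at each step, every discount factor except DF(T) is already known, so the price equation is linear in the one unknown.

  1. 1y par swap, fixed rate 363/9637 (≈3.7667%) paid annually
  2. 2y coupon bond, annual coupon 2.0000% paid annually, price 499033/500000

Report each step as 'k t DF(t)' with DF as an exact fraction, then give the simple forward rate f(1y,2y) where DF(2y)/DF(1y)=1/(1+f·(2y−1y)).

1 1 9637/10000
2 2 2399/2500
f(1y,2y) = ((9637/10000)/(2399/2500) − 1)/(1) = 41/9596 ≈ 0.4273%

step 1 [1y] swap r/1=363/9637: DF=(1 − 363/9637·(0))/(1+363/9637) = 9637/10000 ≈ 0.963700
step 2 [2y] bond c/1=1/50: DF=(499033/500000 − 1/50·(0.963700))/(1+1/50) = 2399/2500 ≈ 0.959600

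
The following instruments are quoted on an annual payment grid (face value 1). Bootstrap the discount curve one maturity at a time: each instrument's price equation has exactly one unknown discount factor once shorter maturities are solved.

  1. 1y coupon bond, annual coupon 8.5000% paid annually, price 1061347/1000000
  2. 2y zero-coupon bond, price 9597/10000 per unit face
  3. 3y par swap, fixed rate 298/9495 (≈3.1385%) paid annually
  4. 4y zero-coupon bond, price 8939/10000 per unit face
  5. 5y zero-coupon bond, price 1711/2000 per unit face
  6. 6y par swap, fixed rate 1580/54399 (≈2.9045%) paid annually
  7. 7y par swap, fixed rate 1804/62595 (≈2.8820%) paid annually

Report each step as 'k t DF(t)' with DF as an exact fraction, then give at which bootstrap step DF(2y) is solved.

step 1 [1y] bond c/1=17/200: DF=(1061347/1000000 − 17/200·(0))/(1+17/200) = 4891/5000 ≈ 0.978200
step 2 [2y] zero: DF = P = 9597/10000 ≈ 0.959700
step 3 [3y] swap r/1=298/9495: DF=(1 − 298/9495·(0.978200+0.959700))/(1+298/9495) = 4553/5000 ≈ 0.910600
step 4 [4y] zero: DF = P = 8939/10000 ≈ 0.893900
step 5 [5y] zero: DF = P = 1711/2000 ≈ 0.855500
step 6 [6y] swap r/1=1580/54399: DF=(1 − 1580/54399·(0.978200+0.959700+0.910600+0.893900+0.855500))/(1+1580/54399) = 421/500 ≈ 0.842000
step 7 [7y] swap r/1=1804/62595: DF=(1 − 1804/62595·(0.978200+0.959700+0.910600+0.893900+0.855500+0.842000))/(1+1804/62595) = 2049/2500 ≈ 0.819600

1 1 4891/5000
2 2 9597/10000
3 3 4553/5000
4 4 8939/10000
5 5 1711/2000
6 6 421/500
7 7 2049/2500
DF(2y) is solved at step 2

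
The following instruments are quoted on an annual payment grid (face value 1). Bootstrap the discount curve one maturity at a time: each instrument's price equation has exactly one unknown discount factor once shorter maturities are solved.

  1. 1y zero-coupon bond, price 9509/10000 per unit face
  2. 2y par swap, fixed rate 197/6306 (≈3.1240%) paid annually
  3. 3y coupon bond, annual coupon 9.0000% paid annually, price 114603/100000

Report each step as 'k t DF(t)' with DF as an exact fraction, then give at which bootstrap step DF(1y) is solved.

1 1 9509/10000
2 2 9409/10000
3 3 1119/1250
DF(1y) is solved at step 1

step 1 [1y] zero: DF = P = 9509/10000 ≈ 0.950900
step 2 [2y] swap r/1=197/6306: DF=(1 − 197/6306·(0.950900))/(1+197/6306) = 9409/10000 ≈ 0.940900
step 3 [3y] bond c/1=9/100: DF=(114603/100000 − 9/100·(0.950900+0.940900))/(1+9/100) = 1119/1250 ≈ 0.895200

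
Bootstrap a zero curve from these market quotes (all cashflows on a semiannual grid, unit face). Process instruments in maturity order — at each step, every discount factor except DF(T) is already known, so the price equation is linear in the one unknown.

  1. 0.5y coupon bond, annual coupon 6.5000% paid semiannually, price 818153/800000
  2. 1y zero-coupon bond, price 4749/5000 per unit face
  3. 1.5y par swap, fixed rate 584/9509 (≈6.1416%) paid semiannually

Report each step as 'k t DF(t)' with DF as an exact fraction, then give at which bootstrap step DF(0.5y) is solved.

1 1/2 1981/2000
2 1 4749/5000
3 3/2 2281/2500
DF(0.5y) is solved at step 1

step 1 [0.5y] bond c/2=13/400: DF=(818153/800000 − 13/400·(0))/(1+13/400) = 1981/2000 ≈ 0.990500
step 2 [1y] zero: DF = P = 4749/5000 ≈ 0.949800
step 3 [1.5y] swap r/2=292/9509: DF=(1 − 292/9509·(0.990500+0.949800))/(1+292/9509) = 2281/2500 ≈ 0.912400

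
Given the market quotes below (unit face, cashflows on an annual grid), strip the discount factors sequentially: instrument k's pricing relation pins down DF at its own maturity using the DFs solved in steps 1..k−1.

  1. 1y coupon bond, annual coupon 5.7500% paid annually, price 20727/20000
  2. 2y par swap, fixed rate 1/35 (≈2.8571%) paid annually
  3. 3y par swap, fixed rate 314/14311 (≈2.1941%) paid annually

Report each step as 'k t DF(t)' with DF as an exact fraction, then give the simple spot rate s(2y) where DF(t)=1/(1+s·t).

1 1 49/50
2 2 189/200
3 3 2343/2500
s(2y) = (1/(189/200) − 1)/(2) = 11/378 ≈ 2.9101%

step 1 [1y] bond c/1=23/400: DF=(20727/20000 − 23/400·(0))/(1+23/400) = 49/50 ≈ 0.980000
step 2 [2y] swap r/1=1/35: DF=(1 − 1/35·(0.980000))/(1+1/35) = 189/200 ≈ 0.945000
step 3 [3y] swap r/1=314/14311: DF=(1 − 314/14311·(0.980000+0.945000))/(1+314/14311) = 2343/2500 ≈ 0.937200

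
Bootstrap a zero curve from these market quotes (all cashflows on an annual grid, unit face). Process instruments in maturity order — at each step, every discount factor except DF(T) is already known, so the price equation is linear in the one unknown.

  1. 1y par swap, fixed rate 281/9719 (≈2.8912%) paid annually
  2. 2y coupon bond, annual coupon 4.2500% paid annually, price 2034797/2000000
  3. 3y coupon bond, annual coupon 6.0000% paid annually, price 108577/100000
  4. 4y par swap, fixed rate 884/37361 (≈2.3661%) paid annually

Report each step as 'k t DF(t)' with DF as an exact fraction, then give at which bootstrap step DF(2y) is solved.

1 1 9719/10000
2 2 9363/10000
3 3 9163/10000
4 4 2279/2500
DF(2y) is solved at step 2

step 1 [1y] swap r/1=281/9719: DF=(1 − 281/9719·(0))/(1+281/9719) = 9719/10000 ≈ 0.971900
step 2 [2y] bond c/1=17/400: DF=(2034797/2000000 − 17/400·(0.971900))/(1+17/400) = 9363/10000 ≈ 0.936300
step 3 [3y] bond c/1=3/50: DF=(108577/100000 − 3/50·(0.971900+0.936300))/(1+3/50) = 9163/10000 ≈ 0.916300
step 4 [4y] swap r/1=884/37361: DF=(1 − 884/37361·(0.971900+0.936300+0.916300))/(1+884/37361) = 2279/2500 ≈ 0.911600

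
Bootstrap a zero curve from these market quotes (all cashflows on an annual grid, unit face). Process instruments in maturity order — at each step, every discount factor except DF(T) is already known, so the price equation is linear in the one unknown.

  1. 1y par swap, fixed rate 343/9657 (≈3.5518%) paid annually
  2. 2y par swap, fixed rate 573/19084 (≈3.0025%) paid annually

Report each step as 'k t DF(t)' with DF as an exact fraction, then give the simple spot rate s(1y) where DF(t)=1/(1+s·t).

1 1 9657/10000
2 2 9427/10000
s(1y) = (1/(9657/10000) − 1)/(1) = 343/9657 ≈ 3.5518%

step 1 [1y] swap r/1=343/9657: DF=(1 − 343/9657·(0))/(1+343/9657) = 9657/10000 ≈ 0.965700
step 2 [2y] swap r/1=573/19084: DF=(1 − 573/19084·(0.965700))/(1+573/19084) = 9427/10000 ≈ 0.942700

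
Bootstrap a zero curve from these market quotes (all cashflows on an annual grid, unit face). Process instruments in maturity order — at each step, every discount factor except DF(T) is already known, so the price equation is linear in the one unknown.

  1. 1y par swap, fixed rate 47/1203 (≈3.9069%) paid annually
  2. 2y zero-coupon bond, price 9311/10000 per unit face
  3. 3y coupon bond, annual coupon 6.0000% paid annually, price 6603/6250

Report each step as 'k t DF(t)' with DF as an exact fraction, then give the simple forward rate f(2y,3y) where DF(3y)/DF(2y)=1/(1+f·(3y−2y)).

step 1 [1y] swap r/1=47/1203: DF=(1 − 47/1203·(0))/(1+47/1203) = 1203/1250 ≈ 0.962400
step 2 [2y] zero: DF = P = 9311/10000 ≈ 0.931100
step 3 [3y] bond c/1=3/50: DF=(6603/6250 − 3/50·(0.962400+0.931100))/(1+3/50) = 1779/2000 ≈ 0.889500

1 1 1203/1250
2 2 9311/10000
3 3 1779/2000
f(2y,3y) = ((9311/10000)/(1779/2000) − 1)/(1) = 416/8895 ≈ 4.6768%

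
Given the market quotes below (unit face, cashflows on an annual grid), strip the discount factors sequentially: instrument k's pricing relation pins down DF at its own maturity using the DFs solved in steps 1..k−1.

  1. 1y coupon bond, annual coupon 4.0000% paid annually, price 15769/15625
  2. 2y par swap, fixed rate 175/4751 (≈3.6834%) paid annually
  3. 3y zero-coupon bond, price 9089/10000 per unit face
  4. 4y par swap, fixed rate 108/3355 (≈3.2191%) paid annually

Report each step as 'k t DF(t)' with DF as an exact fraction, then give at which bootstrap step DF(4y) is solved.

step 1 [1y] bond c/1=1/25: DF=(15769/15625 − 1/25·(0))/(1+1/25) = 1213/1250 ≈ 0.970400
step 2 [2y] swap r/1=175/4751: DF=(1 − 175/4751·(0.970400))/(1+175/4751) = 93/100 ≈ 0.930000
step 3 [3y] zero: DF = P = 9089/10000 ≈ 0.908900
step 4 [4y] swap r/1=108/3355: DF=(1 − 108/3355·(0.970400+0.930000+0.908900))/(1+108/3355) = 2203/2500 ≈ 0.881200

1 1 1213/1250
2 2 93/100
3 3 9089/10000
4 4 2203/2500
DF(4y) is solved at step 4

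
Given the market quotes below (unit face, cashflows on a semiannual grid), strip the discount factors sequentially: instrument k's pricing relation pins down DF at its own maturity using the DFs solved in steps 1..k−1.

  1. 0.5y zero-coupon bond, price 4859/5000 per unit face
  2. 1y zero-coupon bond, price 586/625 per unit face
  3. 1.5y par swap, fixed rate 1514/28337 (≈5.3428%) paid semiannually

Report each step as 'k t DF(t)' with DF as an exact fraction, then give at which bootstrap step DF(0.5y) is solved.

1 1/2 4859/5000
2 1 586/625
3 3/2 9243/10000
DF(0.5y) is solved at step 1

step 1 [0.5y] zero: DF = P = 4859/5000 ≈ 0.971800
step 2 [1y] zero: DF = P = 586/625 ≈ 0.937600
step 3 [1.5y] swap r/2=757/28337: DF=(1 − 757/28337·(0.971800+0.937600))/(1+757/28337) = 9243/10000 ≈ 0.924300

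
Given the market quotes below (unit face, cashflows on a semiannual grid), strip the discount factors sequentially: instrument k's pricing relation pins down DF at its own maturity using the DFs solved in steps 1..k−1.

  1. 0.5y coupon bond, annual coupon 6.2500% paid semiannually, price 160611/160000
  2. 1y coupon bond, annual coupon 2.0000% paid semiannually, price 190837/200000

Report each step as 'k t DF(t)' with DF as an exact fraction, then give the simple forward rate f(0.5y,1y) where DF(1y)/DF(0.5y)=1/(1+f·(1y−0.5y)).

step 1 [0.5y] bond c/2=1/32: DF=(160611/160000 − 1/32·(0))/(1+1/32) = 4867/5000 ≈ 0.973400
step 2 [1y] bond c/2=1/100: DF=(190837/200000 − 1/100·(0.973400))/(1+1/100) = 9351/10000 ≈ 0.935100

1 1/2 4867/5000
2 1 9351/10000
f(0.5y,1y) = ((4867/5000)/(9351/10000) − 1)/(1/2) = 766/9351 ≈ 8.1916%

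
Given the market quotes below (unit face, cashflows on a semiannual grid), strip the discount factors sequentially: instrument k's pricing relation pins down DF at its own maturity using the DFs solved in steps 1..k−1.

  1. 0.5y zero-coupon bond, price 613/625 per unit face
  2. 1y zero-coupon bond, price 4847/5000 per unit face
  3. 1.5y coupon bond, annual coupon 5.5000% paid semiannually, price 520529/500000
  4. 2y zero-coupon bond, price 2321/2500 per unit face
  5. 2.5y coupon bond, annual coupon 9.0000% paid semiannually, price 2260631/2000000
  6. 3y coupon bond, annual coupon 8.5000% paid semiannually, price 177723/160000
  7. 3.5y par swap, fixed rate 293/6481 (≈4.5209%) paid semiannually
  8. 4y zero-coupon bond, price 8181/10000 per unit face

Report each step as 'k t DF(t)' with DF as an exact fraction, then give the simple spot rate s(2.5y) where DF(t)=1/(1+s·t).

step 1 [0.5y] zero: DF = P = 613/625 ≈ 0.980800
step 2 [1y] zero: DF = P = 4847/5000 ≈ 0.969400
step 3 [1.5y] bond c/2=11/400: DF=(520529/500000 − 11/400·(0.980800+0.969400))/(1+11/400) = 961/1000 ≈ 0.961000
step 4 [2y] zero: DF = P = 2321/2500 ≈ 0.928400
step 5 [2.5y] bond c/2=9/200: DF=(2260631/2000000 − 9/200·(0.980800+0.969400+0.961000+0.928400))/(1+9/200) = 9163/10000 ≈ 0.916300
step 6 [3y] bond c/2=17/400: DF=(177723/160000 − 17/400·(0.980800+0.969400+0.961000+0.928400+0.916300))/(1+17/400) = 2179/2500 ≈ 0.871600
step 7 [3.5y] swap r/2=293/12962: DF=(1 − 293/12962·(0.980800+0.969400+0.961000+0.928400+0.916300+0.871600))/(1+293/12962) = 1707/2000 ≈ 0.853500
step 8 [4y] zero: DF = P = 8181/10000 ≈ 0.818100

1 1/2 613/625
2 1 4847/5000
3 3/2 961/1000
4 2 2321/2500
5 5/2 9163/10000
6 3 2179/2500
7 7/2 1707/2000
8 4 8181/10000
s(2.5y) = (1/(9163/10000) − 1)/(5/2) = 1674/45815 ≈ 3.6538%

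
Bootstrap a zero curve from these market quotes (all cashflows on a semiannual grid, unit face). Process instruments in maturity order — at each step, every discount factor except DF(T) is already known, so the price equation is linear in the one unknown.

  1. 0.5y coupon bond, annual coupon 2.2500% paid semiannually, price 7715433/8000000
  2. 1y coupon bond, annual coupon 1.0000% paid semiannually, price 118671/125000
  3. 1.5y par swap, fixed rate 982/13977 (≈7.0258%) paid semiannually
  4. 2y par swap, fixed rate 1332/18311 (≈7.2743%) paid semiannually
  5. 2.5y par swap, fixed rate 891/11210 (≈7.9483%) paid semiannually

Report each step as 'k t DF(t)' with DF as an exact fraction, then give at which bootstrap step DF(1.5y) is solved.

step 1 [0.5y] bond c/2=9/800: DF=(7715433/8000000 − 9/800·(0))/(1+9/800) = 9537/10000 ≈ 0.953700
step 2 [1y] bond c/2=1/200: DF=(118671/125000 − 1/200·(0.953700))/(1+1/200) = 9399/10000 ≈ 0.939900
step 3 [1.5y] swap r/2=491/13977: DF=(1 − 491/13977·(0.953700+0.939900))/(1+491/13977) = 4509/5000 ≈ 0.901800
step 4 [2y] swap r/2=666/18311: DF=(1 − 666/18311·(0.953700+0.939900+0.901800))/(1+666/18311) = 2167/2500 ≈ 0.866800
step 5 [2.5y] swap r/2=891/22420: DF=(1 − 891/22420·(0.953700+0.939900+0.901800+0.866800))/(1+891/22420) = 4109/5000 ≈ 0.821800

1 1/2 9537/10000
2 1 9399/10000
3 3/2 4509/5000
4 2 2167/2500
5 5/2 4109/5000
DF(1.5y) is solved at step 3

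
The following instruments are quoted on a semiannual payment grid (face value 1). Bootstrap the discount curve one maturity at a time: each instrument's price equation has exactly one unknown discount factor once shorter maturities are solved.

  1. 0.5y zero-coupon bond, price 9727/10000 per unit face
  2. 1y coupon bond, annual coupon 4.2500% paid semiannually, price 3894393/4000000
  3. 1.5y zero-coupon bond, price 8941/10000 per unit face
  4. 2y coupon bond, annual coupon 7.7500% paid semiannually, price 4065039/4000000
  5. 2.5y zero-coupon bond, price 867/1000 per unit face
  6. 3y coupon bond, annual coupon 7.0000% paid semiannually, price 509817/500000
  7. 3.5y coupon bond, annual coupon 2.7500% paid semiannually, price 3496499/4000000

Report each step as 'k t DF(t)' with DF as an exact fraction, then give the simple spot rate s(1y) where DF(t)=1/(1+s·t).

step 1 [0.5y] zero: DF = P = 9727/10000 ≈ 0.972700
step 2 [1y] bond c/2=17/800: DF=(3894393/4000000 − 17/800·(0.972700))/(1+17/800) = 9331/10000 ≈ 0.933100
step 3 [1.5y] zero: DF = P = 8941/10000 ≈ 0.894100
step 4 [2y] bond c/2=31/800: DF=(4065039/4000000 − 31/800·(0.972700+0.933100+0.894100))/(1+31/800) = 8739/10000 ≈ 0.873900
step 5 [2.5y] zero: DF = P = 867/1000 ≈ 0.867000
step 6 [3y] bond c/2=7/200: DF=(509817/500000 − 7/200·(0.972700+0.933100+0.894100+0.873900+0.867000))/(1+7/200) = 2079/2500 ≈ 0.831600
step 7 [3.5y] bond c/2=11/800: DF=(3496499/4000000 − 11/800·(0.972700+0.933100+0.894100+0.873900+0.867000+0.831600))/(1+11/800) = 3947/5000 ≈ 0.789400

1 1/2 9727/10000
2 1 9331/10000
3 3/2 8941/10000
4 2 8739/10000
5 5/2 867/1000
6 3 2079/2500
7 7/2 3947/5000
s(1y) = (1/(9331/10000) − 1)/(1) = 669/9331 ≈ 7.1696%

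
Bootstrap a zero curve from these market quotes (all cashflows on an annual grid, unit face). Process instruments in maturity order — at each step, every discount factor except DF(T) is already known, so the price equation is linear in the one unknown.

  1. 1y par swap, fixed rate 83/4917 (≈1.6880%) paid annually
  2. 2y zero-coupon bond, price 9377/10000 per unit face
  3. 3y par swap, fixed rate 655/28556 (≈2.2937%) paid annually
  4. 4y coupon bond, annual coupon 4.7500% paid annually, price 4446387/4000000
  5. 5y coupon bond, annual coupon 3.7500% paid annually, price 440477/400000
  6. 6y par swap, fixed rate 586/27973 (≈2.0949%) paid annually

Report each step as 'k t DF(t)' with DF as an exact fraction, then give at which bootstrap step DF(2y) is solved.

1 1 4917/5000
2 2 9377/10000
3 3 1869/2000
4 4 9317/10000
5 5 1849/2000
6 6 2207/2500
DF(2y) is solved at step 2

step 1 [1y] swap r/1=83/4917: DF=(1 − 83/4917·(0))/(1+83/4917) = 4917/5000 ≈ 0.983400
step 2 [2y] zero: DF = P = 9377/10000 ≈ 0.937700
step 3 [3y] swap r/1=655/28556: DF=(1 − 655/28556·(0.983400+0.937700))/(1+655/28556) = 1869/2000 ≈ 0.934500
step 4 [4y] bond c/1=19/400: DF=(4446387/4000000 − 19/400·(0.983400+0.937700+0.934500))/(1+19/400) = 9317/10000 ≈ 0.931700
step 5 [5y] bond c/1=3/80: DF=(440477/400000 − 3/80·(0.983400+0.937700+0.934500+0.931700))/(1+3/80) = 1849/2000 ≈ 0.924500
step 6 [6y] swap r/1=586/27973: DF=(1 − 586/27973·(0.983400+0.937700+0.934500+0.931700+0.924500))/(1+586/27973) = 2207/2500 ≈ 0.882800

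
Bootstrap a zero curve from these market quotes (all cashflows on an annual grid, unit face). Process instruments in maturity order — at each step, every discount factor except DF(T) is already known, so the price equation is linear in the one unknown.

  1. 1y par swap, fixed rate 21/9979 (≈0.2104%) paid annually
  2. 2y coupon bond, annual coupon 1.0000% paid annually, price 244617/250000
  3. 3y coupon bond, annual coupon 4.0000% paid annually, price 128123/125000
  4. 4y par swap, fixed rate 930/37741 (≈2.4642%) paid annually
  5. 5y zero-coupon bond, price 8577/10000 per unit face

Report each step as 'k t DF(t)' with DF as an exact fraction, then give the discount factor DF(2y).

step 1 [1y] swap r/1=21/9979: DF=(1 − 21/9979·(0))/(1+21/9979) = 9979/10000 ≈ 0.997900
step 2 [2y] bond c/1=1/100: DF=(244617/250000 − 1/100·(0.997900))/(1+1/100) = 9589/10000 ≈ 0.958900
step 3 [3y] bond c/1=1/25: DF=(128123/125000 − 1/25·(0.997900+0.958900))/(1+1/25) = 9103/10000 ≈ 0.910300
step 4 [4y] swap r/1=930/37741: DF=(1 − 930/37741·(0.997900+0.958900+0.910300))/(1+930/37741) = 907/1000 ≈ 0.907000
step 5 [5y] zero: DF = P = 8577/10000 ≈ 0.857700

1 1 9979/10000
2 2 9589/10000
3 3 9103/10000
4 4 907/1000
5 5 8577/10000
DF(2y) = 9589/10000 ≈ 0.958900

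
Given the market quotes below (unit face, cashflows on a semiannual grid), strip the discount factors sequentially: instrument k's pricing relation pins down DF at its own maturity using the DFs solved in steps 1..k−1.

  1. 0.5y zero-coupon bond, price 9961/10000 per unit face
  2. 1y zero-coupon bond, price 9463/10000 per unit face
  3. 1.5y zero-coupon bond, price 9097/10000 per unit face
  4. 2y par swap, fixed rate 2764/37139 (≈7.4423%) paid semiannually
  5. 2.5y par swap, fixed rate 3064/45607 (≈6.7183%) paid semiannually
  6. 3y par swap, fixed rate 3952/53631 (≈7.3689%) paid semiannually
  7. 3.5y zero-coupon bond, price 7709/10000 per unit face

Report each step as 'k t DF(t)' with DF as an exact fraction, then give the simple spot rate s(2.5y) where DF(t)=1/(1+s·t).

1 1/2 9961/10000
2 1 9463/10000
3 3/2 9097/10000
4 2 4309/5000
5 5/2 2117/2500
6 3 1003/1250
7 7/2 7709/10000
s(2.5y) = (1/(2117/2500) − 1)/(5/2) = 766/10585 ≈ 7.2367%

step 1 [0.5y] zero: DF = P = 9961/10000 ≈ 0.996100
step 2 [1y] zero: DF = P = 9463/10000 ≈ 0.946300
step 3 [1.5y] zero: DF = P = 9097/10000 ≈ 0.909700
step 4 [2y] swap r/2=1382/37139: DF=(1 − 1382/37139·(0.996100+0.946300+0.909700))/(1+1382/37139) = 4309/5000 ≈ 0.861800
step 5 [2.5y] swap r/2=1532/45607: DF=(1 − 1532/45607·(0.996100+0.946300+0.909700+0.861800))/(1+1532/45607) = 2117/2500 ≈ 0.846800
step 6 [3y] swap r/2=1976/53631: DF=(1 − 1976/53631·(0.996100+0.946300+0.909700+0.861800+0.846800))/(1+1976/53631) = 1003/1250 ≈ 0.802400
step 7 [3.5y] zero: DF = P = 7709/10000 ≈ 0.770900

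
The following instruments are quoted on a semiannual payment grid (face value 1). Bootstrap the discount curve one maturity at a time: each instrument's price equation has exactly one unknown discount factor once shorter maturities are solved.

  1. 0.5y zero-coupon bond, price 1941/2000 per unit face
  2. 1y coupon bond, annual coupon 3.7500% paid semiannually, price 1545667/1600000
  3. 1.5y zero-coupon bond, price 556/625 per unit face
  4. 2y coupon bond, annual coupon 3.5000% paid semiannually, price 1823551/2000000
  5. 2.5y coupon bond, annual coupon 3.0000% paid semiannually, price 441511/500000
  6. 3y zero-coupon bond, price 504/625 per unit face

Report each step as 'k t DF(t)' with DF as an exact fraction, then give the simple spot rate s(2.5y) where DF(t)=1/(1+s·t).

step 1 [0.5y] zero: DF = P = 1941/2000 ≈ 0.970500
step 2 [1y] bond c/2=3/160: DF=(1545667/1600000 − 3/160·(0.970500))/(1+3/160) = 1163/1250 ≈ 0.930400
step 3 [1.5y] zero: DF = P = 556/625 ≈ 0.889600
step 4 [2y] bond c/2=7/400: DF=(1823551/2000000 − 7/400·(0.970500+0.930400+0.889600))/(1+7/400) = 8481/10000 ≈ 0.848100
step 5 [2.5y] bond c/2=3/200: DF=(441511/500000 − 3/200·(0.970500+0.930400+0.889600+0.848100))/(1+3/200) = 4081/5000 ≈ 0.816200
step 6 [3y] zero: DF = P = 504/625 ≈ 0.806400

1 1/2 1941/2000
2 1 1163/1250
3 3/2 556/625
4 2 8481/10000
5 5/2 4081/5000
6 3 504/625
s(2.5y) = (1/(4081/5000) − 1)/(5/2) = 1838/20405 ≈ 9.0076%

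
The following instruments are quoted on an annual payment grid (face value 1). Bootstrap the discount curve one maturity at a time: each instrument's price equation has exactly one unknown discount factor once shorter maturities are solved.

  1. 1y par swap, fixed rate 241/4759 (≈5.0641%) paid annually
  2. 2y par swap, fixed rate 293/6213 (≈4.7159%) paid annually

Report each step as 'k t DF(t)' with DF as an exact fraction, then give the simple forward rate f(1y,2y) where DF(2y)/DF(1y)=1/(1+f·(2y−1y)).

step 1 [1y] swap r/1=241/4759: DF=(1 − 241/4759·(0))/(1+241/4759) = 4759/5000 ≈ 0.951800
step 2 [2y] swap r/1=293/6213: DF=(1 − 293/6213·(0.951800))/(1+293/6213) = 9121/10000 ≈ 0.912100

1 1 4759/5000
2 2 9121/10000
f(1y,2y) = ((4759/5000)/(9121/10000) − 1)/(1) = 397/9121 ≈ 4.3526%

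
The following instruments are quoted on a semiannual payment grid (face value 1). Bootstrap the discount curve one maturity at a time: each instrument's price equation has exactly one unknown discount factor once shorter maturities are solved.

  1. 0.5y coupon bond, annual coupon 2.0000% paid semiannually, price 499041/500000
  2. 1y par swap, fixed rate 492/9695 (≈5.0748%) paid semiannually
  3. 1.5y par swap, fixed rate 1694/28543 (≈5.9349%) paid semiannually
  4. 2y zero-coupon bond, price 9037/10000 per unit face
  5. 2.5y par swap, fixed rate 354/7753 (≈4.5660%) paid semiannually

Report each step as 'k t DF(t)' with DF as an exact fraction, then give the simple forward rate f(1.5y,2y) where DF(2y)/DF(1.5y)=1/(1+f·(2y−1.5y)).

step 1 [0.5y] bond c/2=1/100: DF=(499041/500000 − 1/100·(0))/(1+1/100) = 4941/5000 ≈ 0.988200
step 2 [1y] swap r/2=246/9695: DF=(1 − 246/9695·(0.988200))/(1+246/9695) = 2377/2500 ≈ 0.950800
step 3 [1.5y] swap r/2=847/28543: DF=(1 − 847/28543·(0.988200+0.950800))/(1+847/28543) = 9153/10000 ≈ 0.915300
step 4 [2y] zero: DF = P = 9037/10000 ≈ 0.903700
step 5 [2.5y] swap r/2=177/7753: DF=(1 − 177/7753·(0.988200+0.950800+0.915300+0.903700))/(1+177/7753) = 4469/5000 ≈ 0.893800

1 1/2 4941/5000
2 1 2377/2500
3 3/2 9153/10000
4 2 9037/10000
5 5/2 4469/5000
f(1.5y,2y) = ((9153/10000)/(9037/10000) − 1)/(1/2) = 232/9037 ≈ 2.5672%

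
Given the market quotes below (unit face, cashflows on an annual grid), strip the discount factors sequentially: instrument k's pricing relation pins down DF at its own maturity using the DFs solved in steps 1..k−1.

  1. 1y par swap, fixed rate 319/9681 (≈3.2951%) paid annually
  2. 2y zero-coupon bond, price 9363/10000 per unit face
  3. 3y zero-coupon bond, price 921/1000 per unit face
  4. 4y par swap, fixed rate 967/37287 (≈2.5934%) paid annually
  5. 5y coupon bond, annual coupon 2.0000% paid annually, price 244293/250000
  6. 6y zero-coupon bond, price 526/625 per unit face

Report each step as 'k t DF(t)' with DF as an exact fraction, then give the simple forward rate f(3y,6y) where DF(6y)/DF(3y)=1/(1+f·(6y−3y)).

1 1 9681/10000
2 2 9363/10000
3 3 921/1000
4 4 9033/10000
5 5 8849/10000
6 6 526/625
f(3y,6y) = ((921/1000)/(526/625) − 1)/(3) = 397/12624 ≈ 3.1448%

step 1 [1y] swap r/1=319/9681: DF=(1 − 319/9681·(0))/(1+319/9681) = 9681/10000 ≈ 0.968100
step 2 [2y] zero: DF = P = 9363/10000 ≈ 0.936300
step 3 [3y] zero: DF = P = 921/1000 ≈ 0.921000
step 4 [4y] swap r/1=967/37287: DF=(1 − 967/37287·(0.968100+0.936300+0.921000))/(1+967/37287) = 9033/10000 ≈ 0.903300
step 5 [5y] bond c/1=1/50: DF=(244293/250000 − 1/50·(0.968100+0.936300+0.921000+0.903300))/(1+1/50) = 8849/10000 ≈ 0.884900
step 6 [6y] zero: DF = P = 526/625 ≈ 0.841600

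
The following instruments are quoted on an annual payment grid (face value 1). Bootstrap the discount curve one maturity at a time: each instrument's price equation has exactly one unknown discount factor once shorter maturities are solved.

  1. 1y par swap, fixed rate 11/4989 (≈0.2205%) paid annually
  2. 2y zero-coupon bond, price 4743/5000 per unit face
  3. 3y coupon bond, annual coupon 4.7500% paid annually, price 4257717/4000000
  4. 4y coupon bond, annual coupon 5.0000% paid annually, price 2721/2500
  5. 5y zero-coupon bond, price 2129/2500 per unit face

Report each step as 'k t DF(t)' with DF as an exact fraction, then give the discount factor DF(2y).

1 1 4989/5000
2 2 4743/5000
3 3 9279/10000
4 4 8997/10000
5 5 2129/2500
DF(2y) = 4743/5000 ≈ 0.948600

step 1 [1y] swap r/1=11/4989: DF=(1 − 11/4989·(0))/(1+11/4989) = 4989/5000 ≈ 0.997800
step 2 [2y] zero: DF = P = 4743/5000 ≈ 0.948600
step 3 [3y] bond c/1=19/400: DF=(4257717/4000000 − 19/400·(0.997800+0.948600))/(1+19/400) = 9279/10000 ≈ 0.927900
step 4 [4y] bond c/1=1/20: DF=(2721/2500 − 1/20·(0.997800+0.948600+0.927900))/(1+1/20) = 8997/10000 ≈ 0.899700
step 5 [5y] zero: DF = P = 2129/2500 ≈ 0.851600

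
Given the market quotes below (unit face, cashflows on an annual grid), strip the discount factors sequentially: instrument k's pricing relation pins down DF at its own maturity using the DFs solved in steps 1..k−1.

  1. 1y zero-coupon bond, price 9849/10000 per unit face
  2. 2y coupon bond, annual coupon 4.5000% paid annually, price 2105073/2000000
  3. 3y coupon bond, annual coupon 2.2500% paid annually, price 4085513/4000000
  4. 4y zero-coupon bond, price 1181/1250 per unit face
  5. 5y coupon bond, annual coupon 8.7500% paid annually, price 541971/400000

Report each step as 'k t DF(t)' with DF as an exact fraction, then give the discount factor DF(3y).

1 1 9849/10000
2 2 603/625
3 3 239/250
4 4 1181/1250
5 5 9361/10000
DF(3y) = 239/250 ≈ 0.956000

step 1 [1y] zero: DF = P = 9849/10000 ≈ 0.984900
step 2 [2y] bond c/1=9/200: DF=(2105073/2000000 − 9/200·(0.984900))/(1+9/200) = 603/625 ≈ 0.964800
step 3 [3y] bond c/1=9/400: DF=(4085513/4000000 − 9/400·(0.984900+0.964800))/(1+9/400) = 239/250 ≈ 0.956000
step 4 [4y] zero: DF = P = 1181/1250 ≈ 0.944800
step 5 [5y] bond c/1=7/80: DF=(541971/400000 − 7/80·(0.984900+0.964800+0.956000+0.944800))/(1+7/80) = 9361/10000 ≈ 0.936100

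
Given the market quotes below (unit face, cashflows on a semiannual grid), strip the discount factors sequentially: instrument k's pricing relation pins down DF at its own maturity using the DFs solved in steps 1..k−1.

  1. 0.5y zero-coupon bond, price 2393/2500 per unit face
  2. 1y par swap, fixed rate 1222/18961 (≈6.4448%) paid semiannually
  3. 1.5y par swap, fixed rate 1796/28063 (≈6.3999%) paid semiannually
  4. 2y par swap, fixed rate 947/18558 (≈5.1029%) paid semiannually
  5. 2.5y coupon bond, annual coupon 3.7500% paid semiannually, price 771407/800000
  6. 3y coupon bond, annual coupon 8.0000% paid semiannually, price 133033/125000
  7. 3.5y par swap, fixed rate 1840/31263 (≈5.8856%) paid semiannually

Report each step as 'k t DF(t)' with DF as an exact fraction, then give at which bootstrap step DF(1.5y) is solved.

step 1 [0.5y] zero: DF = P = 2393/2500 ≈ 0.957200
step 2 [1y] swap r/2=611/18961: DF=(1 − 611/18961·(0.957200))/(1+611/18961) = 9389/10000 ≈ 0.938900
step 3 [1.5y] swap r/2=898/28063: DF=(1 − 898/28063·(0.957200+0.938900))/(1+898/28063) = 4551/5000 ≈ 0.910200
step 4 [2y] swap r/2=947/37116: DF=(1 − 947/37116·(0.957200+0.938900+0.910200))/(1+947/37116) = 9053/10000 ≈ 0.905300
step 5 [2.5y] bond c/2=3/160: DF=(771407/800000 − 3/160·(0.957200+0.938900+0.910200+0.905300))/(1+3/160) = 4391/5000 ≈ 0.878200
step 6 [3y] bond c/2=1/25: DF=(133033/125000 − 1/25·(0.957200+0.938900+0.910200+0.905300+0.878200))/(1+1/25) = 2117/2500 ≈ 0.846800
step 7 [3.5y] swap r/2=920/31263: DF=(1 − 920/31263·(0.957200+0.938900+0.910200+0.905300+0.878200+0.846800))/(1+920/31263) = 102/125 ≈ 0.816000

1 1/2 2393/2500
2 1 9389/10000
3 3/2 4551/5000
4 2 9053/10000
5 5/2 4391/5000
6 3 2117/2500
7 7/2 102/125
DF(1.5y) is solved at step 3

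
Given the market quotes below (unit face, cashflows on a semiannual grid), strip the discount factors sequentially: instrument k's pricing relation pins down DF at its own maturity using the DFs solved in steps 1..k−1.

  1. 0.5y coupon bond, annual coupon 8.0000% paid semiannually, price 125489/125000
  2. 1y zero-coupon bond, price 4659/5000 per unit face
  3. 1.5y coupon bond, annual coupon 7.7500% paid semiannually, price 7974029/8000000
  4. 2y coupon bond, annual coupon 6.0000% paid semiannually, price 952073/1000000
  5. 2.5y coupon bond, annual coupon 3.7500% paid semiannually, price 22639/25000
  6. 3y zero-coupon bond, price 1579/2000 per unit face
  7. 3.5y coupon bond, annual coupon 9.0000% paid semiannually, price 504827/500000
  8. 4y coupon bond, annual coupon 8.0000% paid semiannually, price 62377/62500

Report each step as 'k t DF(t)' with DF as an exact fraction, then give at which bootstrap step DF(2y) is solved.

1 1/2 9653/10000
2 1 4659/5000
3 3/2 1111/1250
4 2 527/625
5 5/2 8221/10000
6 3 1579/2000
7 7/2 1481/2000
8 4 456/625
DF(2y) is solved at step 4

step 1 [0.5y] bond c/2=1/25: DF=(125489/125000 − 1/25·(0))/(1+1/25) = 9653/10000 ≈ 0.965300
step 2 [1y] zero: DF = P = 4659/5000 ≈ 0.931800
step 3 [1.5y] bond c/2=31/800: DF=(7974029/8000000 − 31/800·(0.965300+0.931800))/(1+31/800) = 1111/1250 ≈ 0.888800
step 4 [2y] bond c/2=3/100: DF=(952073/1000000 − 3/100·(0.965300+0.931800+0.888800))/(1+3/100) = 527/625 ≈ 0.843200
step 5 [2.5y] bond c/2=3/160: DF=(22639/25000 − 3/160·(0.965300+0.931800+0.888800+0.843200))/(1+3/160) = 8221/10000 ≈ 0.822100
step 6 [3y] zero: DF = P = 1579/2000 ≈ 0.789500
step 7 [3.5y] bond c/2=9/200: DF=(504827/500000 − 9/200·(0.965300+0.931800+0.888800+0.843200+0.822100+0.789500))/(1+9/200) = 1481/2000 ≈ 0.740500
step 8 [4y] bond c/2=1/25: DF=(62377/62500 − 1/25·(0.965300+0.931800+0.888800+0.843200+0.822100+0.789500+0.740500))/(1+1/25) = 456/625 ≈ 0.729600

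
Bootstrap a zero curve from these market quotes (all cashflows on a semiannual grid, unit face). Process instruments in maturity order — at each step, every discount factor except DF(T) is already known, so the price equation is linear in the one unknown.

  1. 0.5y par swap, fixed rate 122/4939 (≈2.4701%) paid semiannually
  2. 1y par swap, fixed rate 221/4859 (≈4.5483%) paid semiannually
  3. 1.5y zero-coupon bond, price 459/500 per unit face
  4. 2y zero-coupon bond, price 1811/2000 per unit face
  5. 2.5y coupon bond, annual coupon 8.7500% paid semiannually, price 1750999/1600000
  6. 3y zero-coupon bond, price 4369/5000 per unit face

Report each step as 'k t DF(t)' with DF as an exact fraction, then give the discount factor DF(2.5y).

step 1 [0.5y] swap r/2=61/4939: DF=(1 − 61/4939·(0))/(1+61/4939) = 4939/5000 ≈ 0.987800
step 2 [1y] swap r/2=221/9718: DF=(1 − 221/9718·(0.987800))/(1+221/9718) = 4779/5000 ≈ 0.955800
step 3 [1.5y] zero: DF = P = 459/500 ≈ 0.918000
step 4 [2y] zero: DF = P = 1811/2000 ≈ 0.905500
step 5 [2.5y] bond c/2=7/160: DF=(1750999/1600000 − 7/160·(0.987800+0.955800+0.918000+0.905500))/(1+7/160) = 4453/5000 ≈ 0.890600
step 6 [3y] zero: DF = P = 4369/5000 ≈ 0.873800

1 1/2 4939/5000
2 1 4779/5000
3 3/2 459/500
4 2 1811/2000
5 5/2 4453/5000
6 3 4369/5000
DF(2.5y) = 4453/5000 ≈ 0.890600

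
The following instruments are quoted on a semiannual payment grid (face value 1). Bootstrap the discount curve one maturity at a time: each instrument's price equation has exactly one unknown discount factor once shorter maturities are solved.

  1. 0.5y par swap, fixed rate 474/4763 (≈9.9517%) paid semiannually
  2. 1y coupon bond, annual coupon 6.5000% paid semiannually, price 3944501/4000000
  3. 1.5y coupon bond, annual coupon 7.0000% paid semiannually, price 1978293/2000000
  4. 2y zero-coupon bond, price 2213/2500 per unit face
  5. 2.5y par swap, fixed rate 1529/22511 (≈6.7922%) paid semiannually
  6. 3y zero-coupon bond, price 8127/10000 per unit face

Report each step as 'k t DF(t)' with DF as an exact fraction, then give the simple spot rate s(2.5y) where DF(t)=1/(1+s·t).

step 1 [0.5y] swap r/2=237/4763: DF=(1 − 237/4763·(0))/(1+237/4763) = 4763/5000 ≈ 0.952600
step 2 [1y] bond c/2=13/400: DF=(3944501/4000000 − 13/400·(0.952600))/(1+13/400) = 9251/10000 ≈ 0.925100
step 3 [1.5y] bond c/2=7/200: DF=(1978293/2000000 − 7/200·(0.952600+0.925100))/(1+7/200) = 4461/5000 ≈ 0.892200
step 4 [2y] zero: DF = P = 2213/2500 ≈ 0.885200
step 5 [2.5y] swap r/2=1529/45022: DF=(1 − 1529/45022·(0.952600+0.925100+0.892200+0.885200))/(1+1529/45022) = 8471/10000 ≈ 0.847100
step 6 [3y] zero: DF = P = 8127/10000 ≈ 0.812700

1 1/2 4763/5000
2 1 9251/10000
3 3/2 4461/5000
4 2 2213/2500
5 5/2 8471/10000
6 3 8127/10000
s(2.5y) = (1/(8471/10000) − 1)/(5/2) = 3058/42355 ≈ 7.2199%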